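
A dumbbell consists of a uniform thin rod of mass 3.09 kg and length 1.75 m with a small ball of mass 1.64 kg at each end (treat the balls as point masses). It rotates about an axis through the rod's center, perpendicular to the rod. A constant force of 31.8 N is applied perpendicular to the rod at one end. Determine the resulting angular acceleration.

I_rod = (1/12)ML² = (1/12)(3.09)(1.75)² = 0.7886 kg·m².
I_balls = 2·m·(L/2)² = 2(1.64)(0.8750)² = 2.511 kg·m².
Total I = 3.300 kg·m².
τ = F·(L/2) = (31.8)(0.875) = 27.82 N·m.
α = τ/I = 27.82/3.300 = 8.432 rad/s².

α ≈ 8.43 rad/s²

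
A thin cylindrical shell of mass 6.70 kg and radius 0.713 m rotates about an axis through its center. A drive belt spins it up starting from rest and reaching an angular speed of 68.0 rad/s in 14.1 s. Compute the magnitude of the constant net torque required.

τ ≈ 16.4 N·m

I = MR² = (6.70)(0.713)² = 3.406 kg·m².
α = Δω/Δt = (68.0 − 0)/14.1 = 4.823 rad/s².
τ = Iα = (3.406)(4.823) = 16.43 N·m.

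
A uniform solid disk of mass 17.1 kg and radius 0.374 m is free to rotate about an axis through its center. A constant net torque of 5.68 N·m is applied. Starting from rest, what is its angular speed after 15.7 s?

I = ½MR² = (1/2)(17.1)(0.374)² = 1.196 kg·m².
α = τ/I = 5.68/1.196 = 4.749 rad/s².
ω = ω₀ + αt = 0 + (4.749)(15.7) = 74.57 rad/s.

ω ≈ 74.6 rad/s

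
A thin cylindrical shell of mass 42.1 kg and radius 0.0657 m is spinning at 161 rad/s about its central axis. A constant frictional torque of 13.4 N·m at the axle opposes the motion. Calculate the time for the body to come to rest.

I = MR² = (42.1)(0.0657)² = 0.1817 kg·m².
The net torque has magnitude 13.4 N·m, opposing ω.
|α| = τ/I = 13.40/0.1817 = 73.74 rad/s² (deceleration).
0 = ω₀ − |α|t ⇒ t = ω₀/|α| = 161/73.74 = 2.183 s.

t ≈ 2.18 s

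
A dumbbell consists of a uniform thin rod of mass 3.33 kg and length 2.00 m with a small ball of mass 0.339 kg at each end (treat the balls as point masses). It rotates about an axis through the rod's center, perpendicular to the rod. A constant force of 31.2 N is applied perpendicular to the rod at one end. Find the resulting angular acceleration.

α ≈ 17.4 rad/s²

I_rod = (1/12)ML² = (1/12)(3.33)(2.00)² = 1.110 kg·m².
I_balls = 2·m·(L/2)² = 2(0.339)(1.000)² = 0.6780 kg·m².
Total I = 1.788 kg·m².
τ = F·(L/2) = (31.2)(1.00) = 31.20 N·m.
α = τ/I = 31.20/1.788 = 17.45 rad/s².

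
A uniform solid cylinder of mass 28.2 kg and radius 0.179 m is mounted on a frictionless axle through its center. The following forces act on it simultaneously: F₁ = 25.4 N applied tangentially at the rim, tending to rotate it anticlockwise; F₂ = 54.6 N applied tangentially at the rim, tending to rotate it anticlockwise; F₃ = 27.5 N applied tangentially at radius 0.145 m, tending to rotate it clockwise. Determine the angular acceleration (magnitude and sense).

I = ½MR² = (1/2)(28.2)(0.179)² = 0.4518 kg·m².
Taking anticlockwise as positive: τ₁ = +(25.4)(0.179) = +4.547 N·m; τ₂ = +(54.6)(0.179) = +9.773 N·m; τ₃ = −(27.5)(0.145) = −3.987 N·m.
Net torque τ = 10.33 N·m.
α = τ/I = 10.33/0.4518 = 22.87 rad/s².

α ≈ 22.9 rad/s², anticlockwise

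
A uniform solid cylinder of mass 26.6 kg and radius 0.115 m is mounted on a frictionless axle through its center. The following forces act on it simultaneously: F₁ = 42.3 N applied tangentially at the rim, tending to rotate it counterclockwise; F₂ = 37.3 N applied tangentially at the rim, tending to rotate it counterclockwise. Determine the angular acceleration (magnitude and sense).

α ≈ 52.0 rad/s², counterclockwise

I = ½MR² = (1/2)(26.6)(0.115)² = 0.1759 kg·m².
Taking counterclockwise as positive: τ₁ = +(42.3)(0.115) = +4.864 N·m; τ₂ = +(37.3)(0.115) = +4.289 N·m.
Net torque τ = 9.154 N·m.
α = τ/I = 9.154/0.1759 = 52.04 rad/s².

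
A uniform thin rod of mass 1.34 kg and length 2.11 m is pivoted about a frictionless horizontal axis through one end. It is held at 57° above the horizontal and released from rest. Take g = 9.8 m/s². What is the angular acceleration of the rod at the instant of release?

α ≈ 3.79 rad/s²

About the pivot, I = (1/3)ML² = (1/3)(1.34)(2.11)² = 1.989 kg·m².
The weight acts at the center, a distance L/2 = 1.055 m from the pivot; τ = Mg(L/2) cos 57° = 7.546 N·m.
α = τ/I = 7.546/1.989 = 3.794 rad/s².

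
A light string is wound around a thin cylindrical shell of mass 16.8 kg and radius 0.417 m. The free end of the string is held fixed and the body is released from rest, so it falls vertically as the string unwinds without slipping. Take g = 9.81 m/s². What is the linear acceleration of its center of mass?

a ≈ 4.91 m/s²

Translation: Mg − T = Ma. Rotation about the center: TR = Iα with I = MR².
With a = αR: T = (I/R²)a = M a, so Mg = (1 + 1.000)Ma.
a = g/(1 + 1.000) = 9.81/2.000 = 4.905 m/s².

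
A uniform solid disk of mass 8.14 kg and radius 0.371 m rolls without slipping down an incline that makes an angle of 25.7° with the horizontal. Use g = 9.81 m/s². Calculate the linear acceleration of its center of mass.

a ≈ 2.84 m/s²

Translation along the incline: Mg sinθ − f = Ma.
Rotation about the center: fR = Iα with I = ½MR². No-slip gives a = αR, so f = (I/R²)a = (1/2)M a.
Substituting: Mg sinθ = (1 + 0.5000)Ma, so a = g sinθ/(1 + 0.5000) = (9.81) sin 25.7° / 1.500 = 2.836 m/s².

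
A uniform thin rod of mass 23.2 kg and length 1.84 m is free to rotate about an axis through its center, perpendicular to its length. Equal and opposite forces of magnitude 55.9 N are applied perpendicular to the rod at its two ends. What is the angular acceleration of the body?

α ≈ 15.7 rad/s²

I = (1/12)ML² = (1/12)(23.2)(1.84)² = 6.545 kg·m².
The couple gives τ = F·(L/2) + F·(L/2) = F L = (55.9)(1.84) = 102.9 N·m.
Newton's second law for rotation, τ = Iα, gives α = τ/I = 102.9/6.545 = 15.71 rad/s².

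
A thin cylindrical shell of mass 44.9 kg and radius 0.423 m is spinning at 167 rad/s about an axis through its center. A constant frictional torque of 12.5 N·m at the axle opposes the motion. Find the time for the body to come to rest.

t ≈ 107 s

I = MR² = (44.9)(0.423)² = 8.034 kg·m².
The net torque has magnitude 12.5 N·m, opposing ω.
|α| = τ/I = 12.50/8.034 = 1.556 rad/s² (deceleration).
0 = ω₀ − |α|t ⇒ t = ω₀/|α| = 167/1.556 = 107.3 s.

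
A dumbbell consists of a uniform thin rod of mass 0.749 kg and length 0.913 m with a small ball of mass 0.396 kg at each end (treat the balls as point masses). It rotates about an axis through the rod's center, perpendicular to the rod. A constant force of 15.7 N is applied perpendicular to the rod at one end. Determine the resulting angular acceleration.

α ≈ 33.0 rad/s²

I_rod = (1/12)ML² = (1/12)(0.749)(0.913)² = 0.05203 kg·m².
I_balls = 2·m·(L/2)² = 2(0.396)(0.4565)² = 0.1650 kg·m².
Total I = 0.2171 kg·m².
τ = F·(L/2) = (15.7)(0.457) = 7.167 N·m.
α = τ/I = 7.167/0.2171 = 33.02 rad/s².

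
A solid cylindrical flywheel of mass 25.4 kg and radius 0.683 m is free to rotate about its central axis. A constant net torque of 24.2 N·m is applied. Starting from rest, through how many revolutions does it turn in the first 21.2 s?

≈ 146 revolutions

I = ½MR² = (1/2)(25.4)(0.683)² = 5.924 kg·m².
α = τ/I = 24.2/5.924 = 4.085 rad/s².
θ = ½αt² = ½(4.085)(21.2)² = 917.9 rad.
Revolutions = θ/(2π) = 146.1.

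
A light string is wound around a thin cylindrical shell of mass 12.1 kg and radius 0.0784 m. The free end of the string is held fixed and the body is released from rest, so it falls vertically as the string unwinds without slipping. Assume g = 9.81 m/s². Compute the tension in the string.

Translation: Mg − T = Ma. Rotation about the center: TR = Iα with I = MR².
With a = αR: T = (I/R²)a = M a, so Mg = (1 + 1.000)Ma.
a = g/(1 + 1.000) = 9.81/2.000 = 4.905 m/s².
T = 1.000·M·a = (1.000)(12.1)(4.905) = 59.35 N.

T ≈ 59.4 N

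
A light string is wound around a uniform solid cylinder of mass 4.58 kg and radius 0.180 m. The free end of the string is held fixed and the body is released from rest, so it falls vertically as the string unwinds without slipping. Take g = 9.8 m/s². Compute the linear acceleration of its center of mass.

Translation: Mg − T = Ma. Rotation about the center: TR = Iα with I = ½MR².
With a = αR: T = (I/R²)a = (1/2)M a, so Mg = (1 + 0.5000)Ma.
a = g/(1 + 0.5000) = 9.8/1.500 = 6.533 m/s².

a ≈ 6.53 m/s²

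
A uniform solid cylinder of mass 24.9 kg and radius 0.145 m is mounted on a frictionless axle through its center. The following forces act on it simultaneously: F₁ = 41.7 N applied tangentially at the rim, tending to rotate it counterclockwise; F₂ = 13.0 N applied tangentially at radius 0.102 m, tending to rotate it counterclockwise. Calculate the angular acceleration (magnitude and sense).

I = ½MR² = (1/2)(24.9)(0.145)² = 0.2618 kg·m².
Taking counterclockwise as positive: τ₁ = +(41.7)(0.145) = +6.046 N·m; τ₂ = +(13.0)(0.102) = +1.326 N·m.
Net torque τ = 7.372 N·m.
α = τ/I = 7.372/0.2618 = 28.16 rad/s².

α ≈ 28.2 rad/s², counterclockwise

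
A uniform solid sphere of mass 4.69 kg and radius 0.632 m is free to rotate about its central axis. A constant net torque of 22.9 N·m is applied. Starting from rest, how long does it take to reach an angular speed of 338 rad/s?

I = (2/5)MR² = (2/5)(4.69)(0.632)² = 0.7493 kg·m².
α = τ/I = 22.9/0.7493 = 30.56 rad/s².
ω = αt ⇒ t = ω/α = 338/30.56 = 11.06 s.

t ≈ 11.1 s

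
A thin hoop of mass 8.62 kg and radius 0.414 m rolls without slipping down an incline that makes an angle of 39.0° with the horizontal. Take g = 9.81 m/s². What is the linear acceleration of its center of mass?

a ≈ 3.09 m/s²

Translation along the incline: Mg sinθ − f = Ma.
Rotation about the center: fR = Iα with I = MR². No-slip gives a = αR, so f = (I/R²)a = M a.
Substituting: Mg sinθ = (1 + 1.000)Ma, so a = g sinθ/(1 + 1.000) = (9.81) sin 39.0° / 2.000 = 3.087 m/s².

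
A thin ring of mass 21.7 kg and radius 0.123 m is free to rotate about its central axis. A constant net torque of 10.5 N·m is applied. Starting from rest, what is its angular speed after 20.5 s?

ω ≈ 656 rad/s

I = MR² = (21.7)(0.123)² = 0.3283 kg·m².
α = τ/I = 10.5/0.3283 = 31.98 rad/s².
ω = ω₀ + αt = 0 + (31.98)(20.5) = 655.7 rad/s.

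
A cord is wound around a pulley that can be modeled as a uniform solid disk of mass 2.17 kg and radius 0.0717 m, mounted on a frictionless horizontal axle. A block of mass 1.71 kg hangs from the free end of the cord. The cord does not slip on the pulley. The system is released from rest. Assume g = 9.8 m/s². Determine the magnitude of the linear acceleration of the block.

I = ½MR² = (1/2)(2.17)(0.0717)² = 0.005578 kg·m².
Block: mg − T = ma. Pulley: TR = Iα. No-slip: a = αR, so T = (I/R²)a = 1.085·a.
Then mg = (m + 1.085)a, so a = (1.71)(9.8)/(1.71 + 1.085) = 5.996 m/s².

a ≈ 6.00 m/s²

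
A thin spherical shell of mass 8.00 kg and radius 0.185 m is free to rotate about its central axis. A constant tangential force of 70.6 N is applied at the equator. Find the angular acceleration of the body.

α ≈ 71.6 rad/s²

I = (2/3)MR² = (2/3)(8.00)(0.185)² = 0.1825 kg·m².
τ = F R = (70.6)(0.185) = 13.06 N·m.
From τ = Iα: α = 13.06/0.1825 = 71.55 rad/s².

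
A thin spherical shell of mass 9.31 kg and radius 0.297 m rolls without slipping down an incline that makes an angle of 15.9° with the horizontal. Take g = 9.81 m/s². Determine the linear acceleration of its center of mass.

a ≈ 1.61 m/s²

Translation along the incline: Mg sinθ − f = Ma.
Rotation about the center: fR = Iα with I = (2/3)MR². No-slip gives a = αR, so f = (I/R²)a = (2/3)M a.
Substituting: Mg sinθ = (1 + 0.6667)Ma, so a = g sinθ/(1 + 0.6667) = (9.81) sin 15.9° / 1.667 = 1.613 m/s².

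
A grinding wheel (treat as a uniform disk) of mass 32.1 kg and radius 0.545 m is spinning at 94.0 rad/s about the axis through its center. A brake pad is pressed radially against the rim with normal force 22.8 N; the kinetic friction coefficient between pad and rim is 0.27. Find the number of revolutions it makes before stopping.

I = ½MR² = (1/2)(32.1)(0.545)² = 4.767 kg·m².
Friction force f = μN = (0.27)(22.8) = 6.156 N at the rim; torque magnitude τ = fR = 3.355 N·m, opposing ω.
|α| = τ/I = 3.355/4.767 = 0.7038 rad/s² (deceleration).
ω² = ω₀² − 2|α|θ with ω = 0 ⇒ θ = ω₀²/(2|α|) = 6278 rad = 999.1 rev.

≈ 999 revolutions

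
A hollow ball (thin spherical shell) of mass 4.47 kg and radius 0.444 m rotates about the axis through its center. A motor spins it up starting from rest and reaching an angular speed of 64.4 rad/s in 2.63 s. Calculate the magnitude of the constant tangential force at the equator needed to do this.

I = (2/3)MR² = (2/3)(4.47)(0.444)² = 0.5875 kg·m².
α = Δω/Δt = (64.4 − 0)/2.63 = 24.49 rad/s².
The required torque is τ = Iα = (0.5875)(24.49) = 14.39 N·m.
A tangential force at the equator gives τ = FR, so F = τ/R = 14.39/0.444 = 32.40 N.

F ≈ 32.4 N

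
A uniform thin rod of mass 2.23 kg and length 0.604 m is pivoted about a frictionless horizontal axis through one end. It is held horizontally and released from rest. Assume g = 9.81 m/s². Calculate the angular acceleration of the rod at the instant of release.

About the pivot, I = (1/3)ML² = (1/3)(2.23)(0.604)² = 0.2712 kg·m².
The weight acts at the center, a distance L/2 = 0.3020 m from the pivot; τ = Mg(L/2) = 6.607 N·m.
α = τ/I = 6.607/0.2712 = 24.36 rad/s².
(Equivalently α = (3g/(2L)) = 24.36 rad/s².)

α ≈ 24.4 rad/s²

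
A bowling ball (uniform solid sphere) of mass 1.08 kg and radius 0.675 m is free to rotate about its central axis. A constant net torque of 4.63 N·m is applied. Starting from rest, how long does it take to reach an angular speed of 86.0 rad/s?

t ≈ 3.66 s

I = (2/5)MR² = (2/5)(1.08)(0.675)² = 0.1968 kg·m².
α = τ/I = 4.63/0.1968 = 23.52 rad/s².
ω = αt ⇒ t = ω/α = 86.0/23.52 = 3.656 s.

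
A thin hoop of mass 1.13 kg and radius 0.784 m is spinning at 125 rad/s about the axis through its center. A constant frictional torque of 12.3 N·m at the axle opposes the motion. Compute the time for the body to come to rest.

t ≈ 7.06 s

I = MR² = (1.13)(0.784)² = 0.6946 kg·m².
The net torque has magnitude 12.3 N·m, opposing ω.
|α| = τ/I = 12.30/0.6946 = 17.71 rad/s² (deceleration).
0 = ω₀ − |α|t ⇒ t = ω₀/|α| = 125/17.71 = 7.059 s.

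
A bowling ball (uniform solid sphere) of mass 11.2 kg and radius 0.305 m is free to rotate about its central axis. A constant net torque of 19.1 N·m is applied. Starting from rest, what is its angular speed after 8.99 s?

I = (2/5)MR² = (2/5)(11.2)(0.305)² = 0.4168 kg·m².
α = τ/I = 19.1/0.4168 = 45.83 rad/s².
ω = ω₀ + αt = 0 + (45.83)(8.99) = 412.0 rad/s.

ω ≈ 412 rad/s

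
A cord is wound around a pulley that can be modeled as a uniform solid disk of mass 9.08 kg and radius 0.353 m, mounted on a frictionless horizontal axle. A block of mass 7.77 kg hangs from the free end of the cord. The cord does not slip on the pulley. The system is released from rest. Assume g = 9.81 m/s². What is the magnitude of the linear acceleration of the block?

I = ½MR² = (1/2)(9.08)(0.353)² = 0.5657 kg·m².
Block: mg − T = ma. Pulley: TR = Iα. No-slip: a = αR, so T = (I/R²)a = 4.540·a.
Then mg = (m + 4.540)a, so a = (7.77)(9.81)/(7.77 + 4.540) = 6.192 m/s².

a ≈ 6.19 m/s²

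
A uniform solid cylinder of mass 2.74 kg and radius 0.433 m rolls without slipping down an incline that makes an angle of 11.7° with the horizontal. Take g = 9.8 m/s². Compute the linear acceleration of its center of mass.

Translation along the incline: Mg sinθ − f = Ma.
Rotation about the center: fR = Iα with I = ½MR². No-slip gives a = αR, so f = (I/R²)a = (1/2)M a.
Substituting: Mg sinθ = (1 + 0.5000)Ma, so a = g sinθ/(1 + 0.5000) = (9.8) sin 11.7° / 1.500 = 1.325 m/s².

a ≈ 1.32 m/s²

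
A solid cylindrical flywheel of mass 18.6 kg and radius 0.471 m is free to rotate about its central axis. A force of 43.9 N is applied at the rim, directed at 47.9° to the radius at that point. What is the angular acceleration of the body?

α ≈ 7.44 rad/s²

I = ½MR² = (1/2)(18.6)(0.471)² = 2.063 kg·m².
Only the tangential component produces torque: τ = F R sinθ = (43.9)(0.471) sin 47.9° = 15.34 N·m.
From τ = Iα: α = 15.34/2.063 = 7.436 rad/s².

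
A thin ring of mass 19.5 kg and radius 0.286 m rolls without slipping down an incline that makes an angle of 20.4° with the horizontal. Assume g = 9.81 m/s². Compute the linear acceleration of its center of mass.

Translation along the incline: Mg sinθ − f = Ma.
Rotation about the center: fR = Iα with I = MR². No-slip gives a = αR, so f = (I/R²)a = M a.
Substituting: Mg sinθ = (1 + 1.000)Ma, so a = g sinθ/(1 + 1.000) = (9.81) sin 20.4° / 2.000 = 1.710 m/s².

a ≈ 1.71 m/s²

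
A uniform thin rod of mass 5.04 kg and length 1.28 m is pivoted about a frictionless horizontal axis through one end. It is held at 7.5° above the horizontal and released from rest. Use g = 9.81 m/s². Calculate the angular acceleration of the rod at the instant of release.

α ≈ 11.4 rad/s²

About the pivot, I = (1/3)ML² = (1/3)(5.04)(1.28)² = 2.753 kg·m².
The weight acts at the center, a distance L/2 = 0.6400 m from the pivot; τ = Mg(L/2) cos 7.5° = 31.37 N·m.
α = τ/I = 31.37/2.753 = 11.40 rad/s².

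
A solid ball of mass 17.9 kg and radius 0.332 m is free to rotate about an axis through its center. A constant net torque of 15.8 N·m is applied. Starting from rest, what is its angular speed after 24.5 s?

ω ≈ 490 rad/s

I = (2/5)MR² = (2/5)(17.9)(0.332)² = 0.7892 kg·m².
α = τ/I = 15.8/0.7892 = 20.02 rad/s².
ω = ω₀ + αt = 0 + (20.02)(24.5) = 490.5 rad/s.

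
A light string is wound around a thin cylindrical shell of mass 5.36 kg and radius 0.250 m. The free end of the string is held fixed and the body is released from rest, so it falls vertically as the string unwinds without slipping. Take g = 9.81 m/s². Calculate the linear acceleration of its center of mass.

Translation: Mg − T = Ma. Rotation about the center: TR = Iα with I = MR².
With a = αR: T = (I/R²)a = M a, so Mg = (1 + 1.000)Ma.
a = g/(1 + 1.000) = 9.81/2.000 = 4.905 m/s².

a ≈ 4.91 m/s²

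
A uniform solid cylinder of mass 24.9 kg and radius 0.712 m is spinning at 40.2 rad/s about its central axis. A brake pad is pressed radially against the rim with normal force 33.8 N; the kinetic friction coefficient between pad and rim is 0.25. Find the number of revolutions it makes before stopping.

I = ½MR² = (1/2)(24.9)(0.712)² = 6.311 kg·m².
Friction force f = μN = (0.25)(33.8) = 8.450 N at the rim; torque magnitude τ = fR = 6.016 N·m, opposing ω.
|α| = τ/I = 6.016/6.311 = 0.9533 rad/s² (deceleration).
ω² = ω₀² − 2|α|θ with ω = 0 ⇒ θ = ω₀²/(2|α|) = 847.6 rad = 134.9 rev.

≈ 135 revolutions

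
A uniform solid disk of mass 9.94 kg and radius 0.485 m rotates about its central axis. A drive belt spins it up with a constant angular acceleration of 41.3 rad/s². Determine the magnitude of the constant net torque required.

τ ≈ 48.3 N·m

I = ½MR² = (1/2)(9.94)(0.485)² = 1.169 kg·m².
τ = Iα = (1.169)(41.30) = 48.28 N·m.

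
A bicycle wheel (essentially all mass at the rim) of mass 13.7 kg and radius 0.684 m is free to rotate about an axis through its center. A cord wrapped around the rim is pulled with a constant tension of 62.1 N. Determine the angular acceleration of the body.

I = MR² = (13.7)(0.684)² = 6.410 kg·m².
τ = F R = (62.1)(0.684) = 42.48 N·m.
Newton's second law for rotation, τ = Iα, gives α = τ/I = 42.48/6.410 = 6.627 rad/s².

α ≈ 6.63 rad/s²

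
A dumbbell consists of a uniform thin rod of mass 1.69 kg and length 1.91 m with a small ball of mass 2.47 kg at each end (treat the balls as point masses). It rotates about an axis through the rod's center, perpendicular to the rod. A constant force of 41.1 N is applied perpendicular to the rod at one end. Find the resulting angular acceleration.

α ≈ 7.82 rad/s²

I_rod = (1/12)ML² = (1/12)(1.69)(1.91)² = 0.5138 kg·m².
I_balls = 2·m·(L/2)² = 2(2.47)(0.9550)² = 4.505 kg·m².
Total I = 5.019 kg·m².
τ = F·(L/2) = (41.1)(0.955) = 39.25 N·m.
α = τ/I = 39.25/5.019 = 7.820 rad/s².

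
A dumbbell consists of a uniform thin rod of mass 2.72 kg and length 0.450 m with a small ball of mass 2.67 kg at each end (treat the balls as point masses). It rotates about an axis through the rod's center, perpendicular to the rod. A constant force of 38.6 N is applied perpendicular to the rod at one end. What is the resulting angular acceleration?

I_rod = (1/12)ML² = (1/12)(2.72)(0.450)² = 0.04590 kg·m².
I_balls = 2·m·(L/2)² = 2(2.67)(0.2250)² = 0.2703 kg·m².
Total I = 0.3162 kg·m².
τ = F·(L/2) = (38.6)(0.225) = 8.685 N·m.
α = τ/I = 8.685/0.3162 = 27.46 rad/s².

α ≈ 27.5 rad/s²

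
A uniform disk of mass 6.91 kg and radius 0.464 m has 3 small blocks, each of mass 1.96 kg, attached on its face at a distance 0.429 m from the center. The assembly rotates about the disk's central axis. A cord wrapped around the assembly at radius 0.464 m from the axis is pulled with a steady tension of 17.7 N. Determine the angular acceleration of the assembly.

α ≈ 4.50 rad/s²

I_disk = ½MR² = ½(6.91)(0.464)² = 0.7438 kg·m².
I_blocks = 3·m·r² = 3(1.96)(0.429)² = 1.082 kg·m².
Total I = 1.826 kg·m².
τ = F r = (17.7)(0.464) = 8.213 N·m.
α = τ/I = 8.213/1.826 = 4.498 rad/s².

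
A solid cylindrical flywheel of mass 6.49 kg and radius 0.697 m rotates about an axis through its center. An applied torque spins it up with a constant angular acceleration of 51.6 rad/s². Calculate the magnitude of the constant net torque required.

I = ½MR² = (1/2)(6.49)(0.697)² = 1.576 kg·m².
τ = Iα = (1.576)(51.60) = 81.34 N·m.

τ ≈ 81.3 N·m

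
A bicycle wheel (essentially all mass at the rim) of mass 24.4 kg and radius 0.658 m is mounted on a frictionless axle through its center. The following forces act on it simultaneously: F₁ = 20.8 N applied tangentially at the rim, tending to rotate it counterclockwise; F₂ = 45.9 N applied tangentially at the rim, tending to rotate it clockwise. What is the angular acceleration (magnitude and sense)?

α ≈ 1.56 rad/s², clockwise

I = MR² = (24.4)(0.658)² = 10.56 kg·m².
Taking counterclockwise as positive: τ₁ = +(20.8)(0.658) = +13.69 N·m; τ₂ = −(45.9)(0.658) = −30.20 N·m.
Net torque τ = -16.52 N·m.
α = τ/I = -16.52/10.56 = -1.563 rad/s².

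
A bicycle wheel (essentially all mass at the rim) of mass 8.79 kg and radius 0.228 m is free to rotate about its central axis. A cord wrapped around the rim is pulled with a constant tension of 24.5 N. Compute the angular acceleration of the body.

α ≈ 12.2 rad/s²

I = MR² = (8.79)(0.228)² = 0.4569 kg·m².
τ = F R = (24.5)(0.228) = 5.586 N·m.
From τ = Iα: α = 5.586/0.4569 = 12.22 rad/s².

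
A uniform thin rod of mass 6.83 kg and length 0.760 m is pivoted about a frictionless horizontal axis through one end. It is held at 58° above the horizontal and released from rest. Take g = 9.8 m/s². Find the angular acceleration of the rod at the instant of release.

α ≈ 10.2 rad/s²

About the pivot, I = (1/3)ML² = (1/3)(6.83)(0.760)² = 1.315 kg·m².
The weight acts at the center, a distance L/2 = 0.3800 m from the pivot; τ = Mg(L/2) cos 58° = 13.48 N·m.
α = τ/I = 13.48/1.315 = 10.25 rad/s².
(Equivalently α = (3g/(2L)) cos 58° = 10.25 rad/s².)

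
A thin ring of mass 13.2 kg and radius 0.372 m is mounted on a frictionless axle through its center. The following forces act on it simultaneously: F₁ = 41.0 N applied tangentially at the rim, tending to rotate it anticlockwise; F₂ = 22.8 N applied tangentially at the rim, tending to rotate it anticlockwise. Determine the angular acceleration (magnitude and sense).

α ≈ 13.0 rad/s², anticlockwise

I = MR² = (13.2)(0.372)² = 1.827 kg·m².
Taking anticlockwise as positive: τ₁ = +(41.0)(0.372) = +15.25 N·m; τ₂ = +(22.8)(0.372) = +8.482 N·m.
Net torque τ = 23.73 N·m.
α = τ/I = 23.73/1.827 = 12.99 rad/s².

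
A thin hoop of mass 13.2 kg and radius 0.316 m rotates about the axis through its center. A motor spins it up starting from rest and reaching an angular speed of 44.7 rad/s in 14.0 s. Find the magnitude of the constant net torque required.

I = MR² = (13.2)(0.316)² = 1.318 kg·m².
α = Δω/Δt = (44.7 − 0)/14.0 = 3.193 rad/s².
τ = Iα = (1.318)(3.193) = 4.209 N·m.

τ ≈ 4.21 N·m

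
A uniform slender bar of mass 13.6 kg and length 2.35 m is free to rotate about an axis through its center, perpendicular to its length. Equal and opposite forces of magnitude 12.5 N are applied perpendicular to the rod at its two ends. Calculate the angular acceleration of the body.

I = (1/12)ML² = (1/12)(13.6)(2.35)² = 6.259 kg·m².
The couple gives τ = F·(L/2) + F·(L/2) = F L = (12.5)(2.35) = 29.38 N·m.
From τ = Iα: α = 29.38/6.259 = 4.693 rad/s².

α ≈ 4.69 rad/s²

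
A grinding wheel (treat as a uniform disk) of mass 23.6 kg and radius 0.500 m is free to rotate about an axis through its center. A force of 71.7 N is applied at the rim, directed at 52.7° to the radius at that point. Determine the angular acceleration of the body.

I = ½MR² = (1/2)(23.6)(0.500)² = 2.950 kg·m².
Only the tangential component produces torque: τ = F R sinθ = (71.7)(0.500) sin 52.7° = 28.52 N·m.
Newton's second law for rotation, τ = Iα, gives α = τ/I = 28.52/2.950 = 9.667 rad/s².

α ≈ 9.67 rad/s²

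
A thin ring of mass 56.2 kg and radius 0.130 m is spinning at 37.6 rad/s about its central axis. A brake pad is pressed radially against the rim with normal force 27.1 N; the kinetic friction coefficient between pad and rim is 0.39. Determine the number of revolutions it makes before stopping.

≈ 77.8 revolutions

I = MR² = (56.2)(0.130)² = 0.9498 kg·m².
Friction force f = μN = (0.39)(27.1) = 10.57 N at the rim; torque magnitude τ = fR = 1.374 N·m, opposing ω.
|α| = τ/I = 1.374/0.9498 = 1.447 rad/s² (deceleration).
ω² = ω₀² − 2|α|θ with ω = 0 ⇒ θ = ω₀²/(2|α|) = 488.6 rad = 77.77 rev.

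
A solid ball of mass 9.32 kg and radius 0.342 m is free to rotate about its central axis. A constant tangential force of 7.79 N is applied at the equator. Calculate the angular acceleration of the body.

I = (2/5)MR² = (2/5)(9.32)(0.342)² = 0.4360 kg·m².
τ = F R = (7.79)(0.342) = 2.664 N·m.
From τ = Iα: α = 2.664/0.4360 = 6.110 rad/s².

α ≈ 6.11 rad/s²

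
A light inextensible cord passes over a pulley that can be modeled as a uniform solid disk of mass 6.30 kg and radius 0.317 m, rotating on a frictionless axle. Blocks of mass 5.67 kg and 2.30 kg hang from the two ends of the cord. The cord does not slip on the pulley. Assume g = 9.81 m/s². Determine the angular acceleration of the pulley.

α ≈ 9.38 rad/s²

I = ½MR² = (1/2)(6.30)(0.317)² = 0.3165 kg·m².
Heavier block: m₁g − T₁ = m₁a. Lighter block: T₂ − m₂g = m₂a.
Pulley: (T₁ − T₂)R = Iα = I(a/R), so T₁ − T₂ = (I/R²)a = (1/2)M_p a = 3.150·a.
Adding the three: (m₁ − m₂)g = (m₁ + m₂ + 3.150)a, so a = (5.67 − 2.30)(9.81)/(5.67 + 2.30 + 3.150) = 2.973 m/s².
α = a/R = 2.973/0.317 = 9.379 rad/s².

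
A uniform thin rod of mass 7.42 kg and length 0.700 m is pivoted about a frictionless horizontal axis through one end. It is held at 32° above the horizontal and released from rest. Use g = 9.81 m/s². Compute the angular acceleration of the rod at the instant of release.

α ≈ 17.8 rad/s²

About the pivot, I = (1/3)ML² = (1/3)(7.42)(0.700)² = 1.212 kg·m².
The weight acts at the center, a distance L/2 = 0.3500 m from the pivot; τ = Mg(L/2) cos 32° = 21.61 N·m.
α = τ/I = 21.61/1.212 = 17.83 rad/s².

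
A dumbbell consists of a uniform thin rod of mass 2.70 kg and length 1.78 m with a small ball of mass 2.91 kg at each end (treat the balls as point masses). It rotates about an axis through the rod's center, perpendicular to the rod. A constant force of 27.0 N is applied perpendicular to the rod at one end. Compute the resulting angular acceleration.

I_rod = (1/12)ML² = (1/12)(2.70)(1.78)² = 0.7129 kg·m².
I_balls = 2·m·(L/2)² = 2(2.91)(0.8900)² = 4.610 kg·m².
Total I = 5.323 kg·m².
τ = F·(L/2) = (27.0)(0.890) = 24.03 N·m.
α = τ/I = 24.03/5.323 = 4.514 rad/s².

α ≈ 4.51 rad/s²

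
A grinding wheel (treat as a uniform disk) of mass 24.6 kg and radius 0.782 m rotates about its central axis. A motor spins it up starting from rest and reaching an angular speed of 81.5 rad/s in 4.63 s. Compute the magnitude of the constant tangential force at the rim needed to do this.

F ≈ 169 N

I = ½MR² = (1/2)(24.6)(0.782)² = 7.522 kg·m².
α = Δω/Δt = (81.5 − 0)/4.63 = 17.60 rad/s².
The required torque is τ = Iα = (7.522)(17.60) = 132.4 N·m.
A tangential force at the rim gives τ = FR, so F = τ/R = 132.4/0.782 = 169.3 N.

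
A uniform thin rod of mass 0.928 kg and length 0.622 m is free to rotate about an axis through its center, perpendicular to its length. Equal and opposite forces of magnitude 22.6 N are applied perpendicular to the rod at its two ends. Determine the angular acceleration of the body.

α ≈ 470 rad/s²

I = (1/12)ML² = (1/12)(0.928)(0.622)² = 0.02992 kg·m².
The couple gives τ = F·(L/2) + F·(L/2) = F L = (22.6)(0.622) = 14.06 N·m.
Newton's second law for rotation, τ = Iα, gives α = τ/I = 14.06/0.02992 = 469.8 rad/s².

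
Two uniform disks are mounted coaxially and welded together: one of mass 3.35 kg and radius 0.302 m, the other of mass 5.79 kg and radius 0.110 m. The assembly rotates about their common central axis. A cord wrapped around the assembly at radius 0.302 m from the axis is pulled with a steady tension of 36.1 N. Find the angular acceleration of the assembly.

α ≈ 58.1 rad/s²

I = ½M₁R₁² + ½M₂R₂² = ½(3.35)(0.302)² + ½(5.79)(0.110)² = 0.1878 kg·m².
τ = F r = (36.1)(0.302) = 10.90 N·m.
α = τ/I = 10.90/0.1878 = 58.05 rad/s².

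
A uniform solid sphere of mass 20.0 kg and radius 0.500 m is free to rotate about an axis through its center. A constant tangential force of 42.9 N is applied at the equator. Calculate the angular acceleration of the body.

α ≈ 10.7 rad/s²

I = (2/5)MR² = (2/5)(20.0)(0.500)² = 2.000 kg·m².
τ = F R = (42.9)(0.500) = 21.45 N·m.
From τ = Iα: α = 21.45/2.000 = 10.72 rad/s².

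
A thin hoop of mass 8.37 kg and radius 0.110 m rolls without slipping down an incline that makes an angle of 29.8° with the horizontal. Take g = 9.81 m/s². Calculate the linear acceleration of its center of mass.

Translation along the incline: Mg sinθ − f = Ma.
Rotation about the center: fR = Iα with I = MR². No-slip gives a = αR, so f = (I/R²)a = M a.
Substituting: Mg sinθ = (1 + 1.000)Ma, so a = g sinθ/(1 + 1.000) = (9.81) sin 29.8° / 2.000 = 2.438 m/s².

a ≈ 2.44 m/s²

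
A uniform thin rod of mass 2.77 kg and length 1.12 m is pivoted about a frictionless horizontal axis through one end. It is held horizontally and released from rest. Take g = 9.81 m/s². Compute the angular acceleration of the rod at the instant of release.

α ≈ 13.1 rad/s²

About the pivot, I = (1/3)ML² = (1/3)(2.77)(1.12)² = 1.158 kg·m².
The weight acts at the center, a distance L/2 = 0.5600 m from the pivot; τ = Mg(L/2) = 15.22 N·m.
α = τ/I = 15.22/1.158 = 13.14 rad/s².
(Equivalently α = (3g/(2L)) = 13.14 rad/s².)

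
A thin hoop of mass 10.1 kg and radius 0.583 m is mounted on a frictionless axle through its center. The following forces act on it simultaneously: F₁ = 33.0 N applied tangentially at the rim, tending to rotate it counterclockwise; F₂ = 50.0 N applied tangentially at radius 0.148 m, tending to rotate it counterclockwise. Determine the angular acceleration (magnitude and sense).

α ≈ 7.76 rad/s², counterclockwise

I = MR² = (10.1)(0.583)² = 3.433 kg·m².
Taking counterclockwise as positive: τ₁ = +(33.0)(0.583) = +19.24 N·m; τ₂ = +(50.0)(0.148) = +7.400 N·m.
Net torque τ = 26.64 N·m.
α = τ/I = 26.64/3.433 = 7.760 rad/s².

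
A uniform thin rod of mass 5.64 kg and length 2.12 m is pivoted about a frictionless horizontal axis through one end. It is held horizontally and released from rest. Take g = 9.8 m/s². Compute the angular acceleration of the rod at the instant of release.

α ≈ 6.93 rad/s²

About the pivot, I = (1/3)ML² = (1/3)(5.64)(2.12)² = 8.449 kg·m².
The weight acts at the center, a distance L/2 = 1.060 m from the pivot; τ = Mg(L/2) = 58.59 N·m.
α = τ/I = 58.59/8.449 = 6.934 rad/s².
(Equivalently α = (3g/(2L)) = 6.934 rad/s².)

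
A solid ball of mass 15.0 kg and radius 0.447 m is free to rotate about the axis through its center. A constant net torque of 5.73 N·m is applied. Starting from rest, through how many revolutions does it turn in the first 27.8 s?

I = (2/5)MR² = (2/5)(15.0)(0.447)² = 1.199 kg·m².
α = τ/I = 5.73/1.199 = 4.780 rad/s².
θ = ½αt² = ½(4.780)(27.8)² = 1847 rad.
Revolutions = θ/(2π) = 293.9.

≈ 294 revolutions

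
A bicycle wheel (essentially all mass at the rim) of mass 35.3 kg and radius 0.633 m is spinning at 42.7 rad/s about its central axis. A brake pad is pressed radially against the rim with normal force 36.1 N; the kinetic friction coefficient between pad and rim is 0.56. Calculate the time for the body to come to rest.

t ≈ 47.2 s

I = MR² = (35.3)(0.633)² = 14.14 kg·m².
Friction force f = μN = (0.56)(36.1) = 20.22 N at the rim; torque magnitude τ = fR = 12.80 N·m, opposing ω.
|α| = τ/I = 12.80/14.14 = 0.9047 rad/s² (deceleration).
0 = ω₀ − |α|t ⇒ t = ω₀/|α| = 42.7/0.9047 = 47.20 s.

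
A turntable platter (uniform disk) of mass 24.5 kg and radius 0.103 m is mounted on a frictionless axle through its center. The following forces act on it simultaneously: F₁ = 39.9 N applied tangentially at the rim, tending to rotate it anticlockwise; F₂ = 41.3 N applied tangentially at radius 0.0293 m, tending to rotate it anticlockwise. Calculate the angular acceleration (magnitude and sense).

α ≈ 40.9 rad/s², anticlockwise

I = ½MR² = (1/2)(24.5)(0.103)² = 0.1300 kg·m².
Taking anticlockwise as positive: τ₁ = +(39.9)(0.103) = +4.110 N·m; τ₂ = +(41.3)(0.0293) = +1.210 N·m.
Net torque τ = 5.320 N·m.
α = τ/I = 5.320/0.1300 = 40.93 rad/s².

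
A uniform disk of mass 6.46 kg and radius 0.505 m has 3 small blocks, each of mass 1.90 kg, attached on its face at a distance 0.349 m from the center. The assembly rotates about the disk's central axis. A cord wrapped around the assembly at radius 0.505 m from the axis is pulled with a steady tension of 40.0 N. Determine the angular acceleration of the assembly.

α ≈ 13.3 rad/s²

I_disk = ½MR² = ½(6.46)(0.505)² = 0.8237 kg·m².
I_blocks = 3·m·r² = 3(1.90)(0.349)² = 0.6943 kg·m².
Total I = 1.518 kg·m².
τ = F r = (40.0)(0.505) = 20.20 N·m.
α = τ/I = 20.20/1.518 = 13.31 rad/s².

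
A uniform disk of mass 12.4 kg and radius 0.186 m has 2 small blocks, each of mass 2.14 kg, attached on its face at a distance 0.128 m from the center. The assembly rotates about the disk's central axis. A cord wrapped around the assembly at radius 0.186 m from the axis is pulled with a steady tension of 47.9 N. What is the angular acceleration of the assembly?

α ≈ 31.3 rad/s²

I_disk = ½MR² = ½(12.4)(0.186)² = 0.2145 kg·m².
I_blocks = 2·m·r² = 2(2.14)(0.128)² = 0.07012 kg·m².
Total I = 0.2846 kg·m².
τ = F r = (47.9)(0.186) = 8.909 N·m.
α = τ/I = 8.909/0.2846 = 31.30 rad/s².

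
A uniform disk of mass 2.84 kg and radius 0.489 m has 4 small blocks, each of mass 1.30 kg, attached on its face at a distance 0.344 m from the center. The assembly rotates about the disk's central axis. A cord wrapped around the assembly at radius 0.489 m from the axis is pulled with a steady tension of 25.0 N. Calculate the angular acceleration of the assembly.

I_disk = ½MR² = ½(2.84)(0.489)² = 0.3396 kg·m².
I_blocks = 4·m·r² = 4(1.30)(0.344)² = 0.6153 kg·m².
Total I = 0.9549 kg·m².
τ = F r = (25.0)(0.489) = 12.22 N·m.
α = τ/I = 12.22/0.9549 = 12.80 rad/s².

α ≈ 12.8 rad/s²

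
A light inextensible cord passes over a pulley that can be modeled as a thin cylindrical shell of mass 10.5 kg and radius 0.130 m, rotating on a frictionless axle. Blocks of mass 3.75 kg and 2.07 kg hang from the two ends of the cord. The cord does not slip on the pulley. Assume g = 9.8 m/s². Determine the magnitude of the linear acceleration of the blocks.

a ≈ 1.01 m/s²

I = MR² = (10.5)(0.130)² = 0.1774 kg·m².
Heavier block: m₁g − T₁ = m₁a. Lighter block: T₂ − m₂g = m₂a.
Pulley: (T₁ − T₂)R = Iα = I(a/R), so T₁ − T₂ = (I/R²)a = 1·M_p a = 10.50·a.
Adding the three: (m₁ − m₂)g = (m₁ + m₂ + 10.50)a, so a = (3.75 − 2.07)(9.8)/(3.75 + 2.07 + 10.50) = 1.009 m/s².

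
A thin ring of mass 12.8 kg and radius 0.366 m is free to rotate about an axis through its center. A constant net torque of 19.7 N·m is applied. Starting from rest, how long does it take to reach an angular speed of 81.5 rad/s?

I = MR² = (12.8)(0.366)² = 1.715 kg·m².
α = τ/I = 19.7/1.715 = 11.49 rad/s².
ω = αt ⇒ t = ω/α = 81.5/11.49 = 7.094 s.

t ≈ 7.09 s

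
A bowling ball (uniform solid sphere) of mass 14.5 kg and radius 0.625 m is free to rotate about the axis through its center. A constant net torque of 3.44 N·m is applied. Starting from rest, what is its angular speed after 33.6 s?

ω ≈ 51.0 rad/s

I = (2/5)MR² = (2/5)(14.5)(0.625)² = 2.266 kg·m².
α = τ/I = 3.44/2.266 = 1.518 rad/s².
ω = ω₀ + αt = 0 + (1.518)(33.6) = 51.02 rad/s.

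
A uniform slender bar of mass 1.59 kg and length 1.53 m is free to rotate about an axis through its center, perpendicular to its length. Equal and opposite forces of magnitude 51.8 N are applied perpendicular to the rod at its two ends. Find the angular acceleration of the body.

α ≈ 256 rad/s²

I = (1/12)ML² = (1/12)(1.59)(1.53)² = 0.3102 kg·m².
The couple gives τ = F·(L/2) + F·(L/2) = F L = (51.8)(1.53) = 79.25 N·m.
From τ = Iα: α = 79.25/0.3102 = 255.5 rad/s².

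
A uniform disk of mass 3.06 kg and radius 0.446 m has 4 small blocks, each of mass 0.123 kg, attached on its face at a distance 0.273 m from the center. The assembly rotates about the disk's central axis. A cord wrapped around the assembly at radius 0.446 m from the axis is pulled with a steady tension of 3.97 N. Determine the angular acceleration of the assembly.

I_disk = ½MR² = ½(3.06)(0.446)² = 0.3043 kg·m².
I_blocks = 4·m·r² = 4(0.123)(0.273)² = 0.03667 kg·m².
Total I = 0.3410 kg·m².
τ = F r = (3.97)(0.446) = 1.771 N·m.
α = τ/I = 1.771/0.3410 = 5.192 rad/s².

α ≈ 5.19 rad/s²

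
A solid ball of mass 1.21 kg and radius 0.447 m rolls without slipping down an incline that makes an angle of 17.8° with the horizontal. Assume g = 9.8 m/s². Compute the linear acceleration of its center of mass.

Translation along the incline: Mg sinθ − f = Ma.
Rotation about the center: fR = Iα with I = (2/5)MR². No-slip gives a = αR, so f = (I/R²)a = (2/5)M a.
Substituting: Mg sinθ = (1 + 0.4000)Ma, so a = g sinθ/(1 + 0.4000) = (9.8) sin 17.8° / 1.400 = 2.140 m/s².

a ≈ 2.14 m/s²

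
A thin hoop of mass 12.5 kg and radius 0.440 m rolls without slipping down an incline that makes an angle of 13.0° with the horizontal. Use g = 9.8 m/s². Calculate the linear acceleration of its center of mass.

a ≈ 1.10 m/s²

Translation along the incline: Mg sinθ − f = Ma.
Rotation about the center: fR = Iα with I = MR². No-slip gives a = αR, so f = (I/R²)a = M a.
Substituting: Mg sinθ = (1 + 1.000)Ma, so a = g sinθ/(1 + 1.000) = (9.8) sin 13.0° / 2.000 = 1.102 m/s².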